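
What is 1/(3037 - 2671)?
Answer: 1/366 ≈ 0.0027322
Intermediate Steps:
1/(3037 - 2671) = 1/366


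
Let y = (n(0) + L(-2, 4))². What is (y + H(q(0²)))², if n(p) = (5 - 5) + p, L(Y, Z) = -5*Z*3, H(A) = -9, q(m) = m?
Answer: 12895281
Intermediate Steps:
L(Y, Z) = -15*Z
n(p) = p (n(p) = 0 + p = p)
y = 3600 (y = (0 - 15*4)² = (0 - 60)² = (-60)² = 3600)
(y + H(q(0²)))² = (3600 - 9)² = 3591² = 12895281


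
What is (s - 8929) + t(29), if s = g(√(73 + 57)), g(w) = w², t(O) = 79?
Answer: -8720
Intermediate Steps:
s = 130 (s = (√(73 + 57))² = (√130)² = 130)
(s - 8929) + t(29) = (130 - 8929) + 79 = -8799 + 79 = -8720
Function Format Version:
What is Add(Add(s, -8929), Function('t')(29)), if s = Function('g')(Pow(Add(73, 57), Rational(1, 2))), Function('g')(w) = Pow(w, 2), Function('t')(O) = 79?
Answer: -8720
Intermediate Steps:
s = 130 (s = Pow(Pow(Add(73, 57), Rational(1, 2)), 2) = Pow(Pow(130, Rational(1, 2)), 2) = 130)
Add(Add(s, -8929), Function('t')(29)) = Add(Add(130, -8929), 79) = Add(-8799, 79) = -8720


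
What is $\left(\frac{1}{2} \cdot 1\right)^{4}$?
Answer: $\frac{1}{16} \approx 0.0625$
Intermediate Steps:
$\left(\frac{1}{2} \cdot 1\right)^{4} = \left(\frac{1}{2}\right)^{4} = \frac{1}{16}$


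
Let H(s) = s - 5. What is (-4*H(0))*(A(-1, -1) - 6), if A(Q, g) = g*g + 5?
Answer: 0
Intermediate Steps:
A(Q, g) = 5 + g² (A(Q, g) = g² + 5 = 5 + g²)
H(s) = -5 + s
(-4*H(0))*(A(-1, -1) - 6) = (-4*(-5 + 0))*((5 + (-1)²) - 6) = (-4*(-5))*((5 + 1) - 6) = 20*(6 - 6) = 20*0 = 0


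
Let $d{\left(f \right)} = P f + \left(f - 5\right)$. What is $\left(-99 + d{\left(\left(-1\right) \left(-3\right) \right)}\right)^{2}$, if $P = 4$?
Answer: $7921$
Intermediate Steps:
$d{\left(f \right)} = -5 + 5 f$ ($d{\left(f \right)} = 4 f + \left(f - 5\right) = 4 f + \left(-5 + f\right) = -5 + 5 f$)
$\left(-99 + d{\left(\left(-1\right) \left(-3\right) \right)}\right)^{2} = \left(-99 - \left(5 - 5 \left(\left(-1\right) \left(-3\right)\right)\right)\right)^{2} = \left(-99 + \left(-5 + 5 \cdot 3\right)\right)^{2} = \left(-99 + \left(-5 + 15\right)\right)^{2} = \left(-99 + 10\right)^{2} = \left(-89\right)^{2} = 7921$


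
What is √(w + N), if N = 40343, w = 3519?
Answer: √43862 ≈ 209.43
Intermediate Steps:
√(w + N) = √(3519 + 40343) = √43862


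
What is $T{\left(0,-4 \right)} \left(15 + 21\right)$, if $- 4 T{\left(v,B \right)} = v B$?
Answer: $0$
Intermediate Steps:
$T{\left(v,B \right)} = - \frac{B v}{4}$ ($T{\left(v,B \right)} = - \frac{v B}{4} = - \frac{B v}{4}$)
$T{\left(0,-4 \right)} \left(15 + 21\right) = \left(- \frac{1}{4}\right) \left(-4\right) 0 \left(15 + 21\right) = 0 \cdot 36 = 0$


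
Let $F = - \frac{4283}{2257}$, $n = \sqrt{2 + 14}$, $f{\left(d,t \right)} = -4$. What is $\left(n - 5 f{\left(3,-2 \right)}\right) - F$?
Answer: $\frac{58451}{2257} \approx 25.898$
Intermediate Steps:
$n = 4$ ($n = \sqrt{16} = 4$)
$F = - \frac{4283}{2257}$ ($F = \left(-4283\right) \frac{1}{2257} = - \frac{4283}{2257} \approx -1.8977$)
$\left(n - 5 f{\left(3,-2 \right)}\right) - F = \left(4 - -20\right) - - \frac{4283}{2257} = \left(4 + 20\right) + \frac{4283}{2257} = 24 + \frac{4283}{2257} = \frac{58451}{2257}$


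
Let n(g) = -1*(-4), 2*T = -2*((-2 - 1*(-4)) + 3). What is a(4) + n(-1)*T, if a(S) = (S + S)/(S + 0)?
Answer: -18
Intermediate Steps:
a(S) = 2 (a(S) = (2*S)/S = 2)
T = -5 (T = (-2*((-2 - 1*(-4)) + 3))/2 = (-2*((-2 + 4) + 3))/2 = (-2*(2 + 3))/2 = (-2*5)/2 = (½)*(-10) = -5)
n(g) = 4
a(4) + n(-1)*T = 2 + 4*(-5) = 2 - 20 = -18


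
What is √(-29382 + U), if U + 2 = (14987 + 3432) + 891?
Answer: I*√10074 ≈ 100.37*I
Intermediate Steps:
U = 19308 (U = -2 + ((14987 + 3432) + 891) = -2 + (18419 + 891) = -2 + 19310 = 19308)
√(-29382 + U) = √(-29382 + 19308) = √(-10074) = I*√10074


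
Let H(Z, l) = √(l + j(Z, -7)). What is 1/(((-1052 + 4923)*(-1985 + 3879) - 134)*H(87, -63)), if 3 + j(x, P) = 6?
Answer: -I*√15/219946200 ≈ -1.7609e-8*I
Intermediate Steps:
j(x, P) = 3 (j(x, P) = -3 + 6 = 3)
H(Z, l) = √(3 + l) (H(Z, l) = √(l + 3) = √(3 + l))
1/(((-1052 + 4923)*(-1985 + 3879) - 134)*H(87, -63)) = 1/(((-1052 + 4923)*(-1985 + 3879) - 134)*(√(3 - 63))) = 1/((3871*1894 - 134)*(√(-60))) = 1/((7331674 - 134)*((2*I*√15))) = (-I*√15/30)/7331540 = -I*√15/219946200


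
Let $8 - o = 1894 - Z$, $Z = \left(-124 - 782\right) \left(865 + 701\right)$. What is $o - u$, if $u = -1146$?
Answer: $-1419536$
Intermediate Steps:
$Z = -1418796$ ($Z = \left(-906\right) 1566 = -1418796$)
$o = -1420682$ ($o = 8 - \left(1894 - -1418796\right) = 8 - \left(1894 + 1418796\right) = 8 - 1420690 = -1420682$)
$o - u = -1420682 - -1146 = -1420682 + 1146 = -1419536$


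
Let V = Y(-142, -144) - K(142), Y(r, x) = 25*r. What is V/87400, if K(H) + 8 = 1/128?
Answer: -453377/11187200 ≈ -0.040526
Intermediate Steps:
K(H) = -1023/128 (K(H) = -8 + 1/128 = -1023/128)
V = -453377/128 (V = 25*(-142) - 1*(-1023/128) = -3550 + 1023/128 = -453377/128 ≈ -3542.0)
V/87400 = -453377/128/87400 = -453377/128*1/87400 = -453377/11187200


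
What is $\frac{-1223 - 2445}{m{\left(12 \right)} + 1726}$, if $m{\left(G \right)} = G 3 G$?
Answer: $- \frac{1834}{1079} \approx -1.6997$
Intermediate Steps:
$m{\left(G \right)} = 3 G^{2}$ ($m{\left(G \right)} = 3 G G = 3 G^{2}$)
$\frac{-1223 - 2445}{m{\left(12 \right)} + 1726} = \frac{-1223 - 2445}{3 \cdot 12^{2} + 1726} = - \frac{3668}{3 \cdot 144 + 1726} = - \frac{3668}{432 + 1726} = - \frac{3668}{2158} = \left(-3668\right) \frac{1}{2158} = - \frac{1834}{1079}$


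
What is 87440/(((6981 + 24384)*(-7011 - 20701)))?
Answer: -1093/10864836 ≈ -0.00010060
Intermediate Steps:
87440/(((6981 + 24384)*(-7011 - 20701))) = 87440/((31365*(-27712))) = 87440/(-869186880) = 87440*(-1/869186880) = -1093/10864836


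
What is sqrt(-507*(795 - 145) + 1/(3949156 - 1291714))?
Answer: I*sqrt(2327281435414948758)/2657442 ≈ 574.06*I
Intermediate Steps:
sqrt(-507*(795 - 145) + 1/(3949156 - 1291714)) = sqrt(-507*650 + 1/2657442) = sqrt(-329550 + 1/2657442) = sqrt(-875760011099/2657442) = I*sqrt(2327281435414948758)/2657442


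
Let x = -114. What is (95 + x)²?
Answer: 361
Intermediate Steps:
(95 + x)² = (95 - 114)² = (-19)² = 361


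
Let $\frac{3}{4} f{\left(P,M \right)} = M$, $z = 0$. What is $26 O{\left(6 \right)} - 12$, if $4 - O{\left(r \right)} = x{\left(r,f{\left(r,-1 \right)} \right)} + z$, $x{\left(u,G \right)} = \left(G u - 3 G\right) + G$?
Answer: $\frac{692}{3} \approx 230.67$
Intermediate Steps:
$f{\left(P,M \right)} = \frac{4 M}{3}$
$x{\left(u,G \right)} = - 2 G + G u$ ($x{\left(u,G \right)} = \left(- 3 G + G u\right) + G = - 2 G + G u$)
$O{\left(r \right)} = \frac{4}{3} + \frac{4 r}{3}$ ($O{\left(r \right)} = 4 - \left(\frac{4}{3} \left(-1\right) \left(-2 + r\right) + 0\right) = 4 - \left(- \frac{4 \left(-2 + r\right)}{3} + 0\right) = 4 - \left(\left(\frac{8}{3} - \frac{4 r}{3}\right) + 0\right) = 4 - \left(\frac{8}{3} - \frac{4 r}{3}\right) = 4 + \left(- \frac{8}{3} + \frac{4 r}{3}\right) = \frac{4}{3} + \frac{4 r}{3}$)
$26 O{\left(6 \right)} - 12 = 26 \left(\frac{4}{3} + \frac{4}{3} \cdot 6\right) - 12 = 26 \left(\frac{4}{3} + 8\right) - 12 = 26 \cdot \frac{28}{3} - 12 = \frac{728}{3} - 12 = \frac{692}{3}$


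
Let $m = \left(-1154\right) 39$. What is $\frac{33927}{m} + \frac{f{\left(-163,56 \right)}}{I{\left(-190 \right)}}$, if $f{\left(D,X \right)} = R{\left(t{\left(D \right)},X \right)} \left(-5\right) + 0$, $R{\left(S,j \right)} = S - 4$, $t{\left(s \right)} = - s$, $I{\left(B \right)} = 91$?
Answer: $- \frac{76661}{8078} \approx -9.4901$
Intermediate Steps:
$m = -45006$
$R{\left(S,j \right)} = -4 + S$ ($R{\left(S,j \right)} = S - 4 = -4 + S$)
$f{\left(D,X \right)} = 20 + 5 D$ ($f{\left(D,X \right)} = \left(-4 - D\right) \left(-5\right) + 0 = \left(20 + 5 D\right) + 0 = 20 + 5 D$)
$\frac{33927}{m} + \frac{f{\left(-163,56 \right)}}{I{\left(-190 \right)}} = \frac{33927}{-45006} + \frac{20 + 5 \left(-163\right)}{91} = 33927 \left(- \frac{1}{45006}\right) + \left(20 - 815\right) \frac{1}{91} = - \frac{11309}{15002} - \frac{795}{91} = - \frac{76661}{8078}$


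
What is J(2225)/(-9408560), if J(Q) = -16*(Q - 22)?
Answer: 2203/588035 ≈ 0.0037464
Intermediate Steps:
J(Q) = 352 - 16*Q (J(Q) = -16*(-22 + Q) = 352 - 16*Q)
J(2225)/(-9408560) = (352 - 16*2225)/(-9408560) = (352 - 35600)*(-1/9408560) = -35248*(-1/9408560) = 2203/588035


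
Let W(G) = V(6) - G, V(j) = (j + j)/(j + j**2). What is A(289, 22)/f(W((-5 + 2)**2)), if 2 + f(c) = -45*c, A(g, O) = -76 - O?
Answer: -686/2731 ≈ -0.25119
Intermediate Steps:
V(j) = 2*j/(j + j**2) (V(j) = (2*j)/(j + j**2) = 2*j/(j + j**2))
W(G) = 2/7 - G (W(G) = 2/(1 + 6) - G = 2/7 - G)
f(c) = -2 - 45*c
A(289, 22)/f(W((-5 + 2)**2)) = (-76 - 1*22)/(-2 - 45*(2/7 - (-5 + 2)**2)) = (-76 - 22)/(-2 - 45*(2/7 - 1*(-3)**2)) = -98/(-2 - 45*(2/7 - 1*9)) = -98/(-2 - 45*(2/7 - 9)) = -98/(-2 - 45*(-61/7)) = -98/(-2 + 2745/7) = -98/2731/7 = -98*7/2731 = -686/2731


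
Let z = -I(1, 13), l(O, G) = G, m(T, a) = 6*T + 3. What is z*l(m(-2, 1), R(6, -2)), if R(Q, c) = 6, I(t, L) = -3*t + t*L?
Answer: -60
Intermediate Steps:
m(T, a) = 3 + 6*T
I(t, L) = -3*t + L*t
z = -10 (z = -(-3 + 13) = -10 ≈ -10.000)
z*l(m(-2, 1), R(6, -2)) = -10*6 = -60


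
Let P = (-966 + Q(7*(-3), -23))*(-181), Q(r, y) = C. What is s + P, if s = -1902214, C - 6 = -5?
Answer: -1727549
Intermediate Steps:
C = 1 (C = 6 - 5 = 1)
Q(r, y) = 1
P = 174665 (P = (-966 + 1)*(-181) = -965*(-181) = 174665)
s + P = -1902214 + 174665 = -1727549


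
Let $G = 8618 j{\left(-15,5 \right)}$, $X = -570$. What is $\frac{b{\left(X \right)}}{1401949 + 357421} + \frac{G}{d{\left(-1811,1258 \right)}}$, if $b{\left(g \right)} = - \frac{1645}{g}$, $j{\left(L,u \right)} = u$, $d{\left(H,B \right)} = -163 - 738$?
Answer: $- \frac{8642482579771}{180711930180} \approx -47.825$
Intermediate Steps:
$d{\left(H,B \right)} = -901$ ($d{\left(H,B \right)} = -163 - 738 = -901$)
$G = 43090$ ($G = 8618 \cdot 5 = 43090$)
$\frac{b{\left(X \right)}}{1401949 + 357421} + \frac{G}{d{\left(-1811,1258 \right)}} = \frac{\left(-1645\right) \frac{1}{-570}}{1401949 + 357421} + \frac{43090}{-901} = \frac{\left(-1645\right) \left(- \frac{1}{570}\right)}{1759370} + 43090 \left(- \frac{1}{901}\right) = \frac{329}{114} \cdot \frac{1}{1759370} - \frac{43090}{901} = \frac{329}{200568180} - \frac{43090}{901} = - \frac{8642482579771}{180711930180}$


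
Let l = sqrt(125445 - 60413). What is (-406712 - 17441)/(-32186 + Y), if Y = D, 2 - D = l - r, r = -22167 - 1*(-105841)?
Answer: -10919818985/1325577534 - 424153*sqrt(16258)/1325577534 ≈ -8.2786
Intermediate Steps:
l = 2*sqrt(16258) (l = sqrt(65032) = 2*sqrt(16258) ≈ 255.01)
r = 83674 (r = -22167 + 105841 = 83674)
D = 83676 - 2*sqrt(16258) (D = 2 - (2*sqrt(16258) - 1*83674) = 2 - (2*sqrt(16258) - 83674) = 2 - (-83674 + 2*sqrt(16258)) = 2 + (83674 - 2*sqrt(16258)) = 83676 - 2*sqrt(16258) ≈ 83421.)
Y = 83676 - 2*sqrt(16258) ≈ 83421.
(-406712 - 17441)/(-32186 + Y) = (-406712 - 17441)/(-32186 + (83676 - 2*sqrt(16258))) = -424153/(51490 - 2*sqrt(16258))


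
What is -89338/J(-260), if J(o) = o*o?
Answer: -44669/33800 ≈ -1.3216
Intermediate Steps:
J(o) = o**2
-89338/J(-260) = -89338/((-260)**2) = -89338/67600 = -89338*1/67600 = -44669/33800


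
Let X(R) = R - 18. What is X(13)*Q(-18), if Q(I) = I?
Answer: 90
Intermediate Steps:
X(R) = -18 + R
X(13)*Q(-18) = (-18 + 13)*(-18) = -5*(-18) = 90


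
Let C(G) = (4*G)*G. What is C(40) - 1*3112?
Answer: 3288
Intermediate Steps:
C(G) = 4*G**2
C(40) - 1*3112 = 4*40**2 - 1*3112 = 4*1600 - 3112 = 6400 - 3112 = 3288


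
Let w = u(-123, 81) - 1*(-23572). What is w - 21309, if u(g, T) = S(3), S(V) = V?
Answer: 2266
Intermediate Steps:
u(g, T) = 3
w = 23575 (w = 3 - 1*(-23572) = 3 + 23572 = 23575)
w - 21309 = 23575 - 21309 = 2266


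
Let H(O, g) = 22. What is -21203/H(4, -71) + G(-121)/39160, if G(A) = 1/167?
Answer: -6302803779/6539720 ≈ -963.77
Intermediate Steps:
G(A) = 1/167
-21203/H(4, -71) + G(-121)/39160 = -21203/22 + (1/167)/39160 = -21203*1/22 + (1/167)*(1/39160) = -21203/22 + 1/6539720 = -6302803779/6539720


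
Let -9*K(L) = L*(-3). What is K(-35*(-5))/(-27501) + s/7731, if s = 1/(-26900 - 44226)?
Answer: -10692025117/5040705096702 ≈ -0.0021211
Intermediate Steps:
K(L) = L/3 (K(L) = -L*(-3)/9 = -(-1)*L/3 = L/3)
s = -1/71126 (s = 1/(-71126) = -1/71126 ≈ -1.4060e-5)
K(-35*(-5))/(-27501) + s/7731 = ((-35*(-5))/3)/(-27501) - 1/71126/7731 = ((⅓)*175)*(-1/27501) - 1/71126*1/7731 = (175/3)*(-1/27501) - 1/549875106 = -175/82503 - 1/549875106 = -10692025117/5040705096702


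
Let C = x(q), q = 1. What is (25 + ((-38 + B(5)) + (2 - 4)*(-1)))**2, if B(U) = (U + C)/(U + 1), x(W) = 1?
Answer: 100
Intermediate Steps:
C = 1
B(U) = 1 (B(U) = (U + 1)/(U + 1) = (1 + U)/(1 + U) = 1)
(25 + ((-38 + B(5)) + (2 - 4)*(-1)))**2 = (25 + ((-38 + 1) + (2 - 4)*(-1)))**2 = (25 + (-37 - 2*(-1)))**2 = (25 + (-37 + 2))**2 = (25 - 35)**2 = (-10)**2 = 100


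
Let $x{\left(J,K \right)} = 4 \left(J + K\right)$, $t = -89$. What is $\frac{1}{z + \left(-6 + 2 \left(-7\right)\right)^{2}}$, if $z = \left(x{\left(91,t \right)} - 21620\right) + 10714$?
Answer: $- \frac{1}{10498} \approx -9.5256 \cdot 10^{-5}$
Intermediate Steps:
$x{\left(J,K \right)} = 4 J + 4 K$
$z = -10898$ ($z = \left(\left(4 \cdot 91 + 4 \left(-89\right)\right) - 21620\right) + 10714 = \left(\left(364 - 356\right) - 21620\right) + 10714 = \left(8 - 21620\right) + 10714 = -21612 + 10714 = -10898$)
$\frac{1}{z + \left(-6 + 2 \left(-7\right)\right)^{2}} = \frac{1}{-10898 + \left(-6 + 2 \left(-7\right)\right)^{2}} = \frac{1}{-10898 + \left(-6 - 14\right)^{2}} = \frac{1}{-10898 + \left(-20\right)^{2}} = \frac{1}{-10898 + 400} = \frac{1}{-10498} = - \frac{1}{10498}$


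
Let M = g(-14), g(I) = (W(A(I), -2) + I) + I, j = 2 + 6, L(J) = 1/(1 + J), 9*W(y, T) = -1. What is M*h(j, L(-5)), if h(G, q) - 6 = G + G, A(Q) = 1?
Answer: -5566/9 ≈ -618.44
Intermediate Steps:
W(y, T) = -⅑ (W(y, T) = (⅑)*(-1) = -⅑)
j = 8
h(G, q) = 6 + 2*G (h(G, q) = 6 + (G + G) = 6 + 2*G)
g(I) = -⅑ + 2*I (g(I) = (-⅑ + I) + I = -⅑ + 2*I)
M = -253/9 (M = -⅑ + 2*(-14) = -⅑ - 28 = -253/9 ≈ -28.111)
M*h(j, L(-5)) = -253*(6 + 2*8)/9 = -253*(6 + 16)/9 = -253/9*22 = -5566/9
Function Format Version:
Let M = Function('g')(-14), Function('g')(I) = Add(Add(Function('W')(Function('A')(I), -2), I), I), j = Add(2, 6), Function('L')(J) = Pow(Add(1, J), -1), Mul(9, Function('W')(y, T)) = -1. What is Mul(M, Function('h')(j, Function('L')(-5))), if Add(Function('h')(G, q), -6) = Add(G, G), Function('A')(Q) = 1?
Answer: Rational(-5566, 9) ≈ -618.44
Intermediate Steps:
Function('W')(y, T) = Rational(-1, 9) (Function('W')(y, T) = Mul(Rational(1, 9), -1) = Rational(-1, 9))
j = 8
Function('h')(G, q) = Add(6, Mul(2, G)) (Function('h')(G, q) = Add(6, Add(G, G)) = Add(6, Mul(2, G)))
Function('g')(I) = Add(Rational(-1, 9), Mul(2, I)) (Function('g')(I) = Add(Add(Rational(-1, 9), I), I) = Add(Rational(-1, 9), Mul(2, I)))
M = Rational(-253, 9) (M = Add(Rational(-1, 9), Mul(2, -14)) = Add(Rational(-1, 9), -28) = Rational(-253, 9) ≈ -28.111)
Mul(M, Function('h')(j, Function('L')(-5))) = Mul(Rational(-253, 9), Add(6, Mul(2, 8))) = Mul(Rational(-253, 9), Add(6, 16)) = Mul(Rational(-253, 9), 22) = Rational(-5566, 9)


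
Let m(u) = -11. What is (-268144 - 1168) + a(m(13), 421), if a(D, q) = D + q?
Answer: -268902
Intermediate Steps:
(-268144 - 1168) + a(m(13), 421) = (-268144 - 1168) + (-11 + 421) = -269312 + 410 = -268902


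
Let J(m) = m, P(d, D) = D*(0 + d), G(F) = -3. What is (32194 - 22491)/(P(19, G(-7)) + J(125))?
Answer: 9703/68 ≈ 142.69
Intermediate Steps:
P(d, D) = D*d
(32194 - 22491)/(P(19, G(-7)) + J(125)) = (32194 - 22491)/(-3*19 + 125) = 9703/(-57 + 125) = 9703/68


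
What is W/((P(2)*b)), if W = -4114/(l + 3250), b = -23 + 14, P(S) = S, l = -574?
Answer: 2057/24084 ≈ 0.085409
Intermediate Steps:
b = -9
W = -2057/1338 (W = -4114/(-574 + 3250) = -4114/2676 = -4114*1/2676 = -2057/1338 ≈ -1.5374)
W/((P(2)*b)) = -2057/(1338*(2*(-9))) = -2057/1338/(-18) = -2057/1338*(-1/18) = 2057/24084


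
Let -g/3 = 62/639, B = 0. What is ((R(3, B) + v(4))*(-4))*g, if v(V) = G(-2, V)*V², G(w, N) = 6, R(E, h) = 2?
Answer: 24304/213 ≈ 114.10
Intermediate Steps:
g = -62/213 (g = -186/639 = -3*62/639 = -62/213 ≈ -0.29108)
v(V) = 6*V²
((R(3, B) + v(4))*(-4))*g = ((2 + 6*4²)*(-4))*(-62/213) = ((2 + 6*16)*(-4))*(-62/213) = ((2 + 96)*(-4))*(-62/213) = (98*(-4))*(-62/213) = -392*(-62/213) = 24304/213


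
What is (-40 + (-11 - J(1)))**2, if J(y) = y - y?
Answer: 2601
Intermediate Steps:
J(y) = 0
(-40 + (-11 - J(1)))**2 = (-40 + (-11 - 1*0))**2 = (-40 + (-11 + 0))**2 = (-40 - 11)**2 = (-51)**2 = 2601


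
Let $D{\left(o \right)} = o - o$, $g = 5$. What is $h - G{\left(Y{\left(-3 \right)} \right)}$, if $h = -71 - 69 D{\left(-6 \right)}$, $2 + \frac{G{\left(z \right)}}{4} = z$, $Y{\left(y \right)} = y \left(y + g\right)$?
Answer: $-39$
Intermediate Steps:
$D{\left(o \right)} = 0$
$Y{\left(y \right)} = y \left(5 + y\right)$ ($Y{\left(y \right)} = y \left(y + 5\right) = y \left(5 + y\right)$)
$G{\left(z \right)} = -8 + 4 z$
$h = -71$ ($h = -71 - 0 = -71 + 0 = -71$)
$h - G{\left(Y{\left(-3 \right)} \right)} = -71 - \left(-8 + 4 \left(- 3 \left(5 - 3\right)\right)\right) = -71 - \left(-8 + 4 \left(\left(-3\right) 2\right)\right) = -71 - \left(-8 + 4 \left(-6\right)\right) = -71 - \left(-8 - 24\right) = -71 - -32 = -71 + 32 = -39$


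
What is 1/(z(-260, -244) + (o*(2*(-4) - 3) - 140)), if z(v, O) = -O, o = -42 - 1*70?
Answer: 1/1336 ≈ 0.00074850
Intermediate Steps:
o = -112 (o = -42 - 70 = -112)
1/(z(-260, -244) + (o*(2*(-4) - 3) - 140)) = 1/(-1*(-244) + (-112*(2*(-4) - 3) - 140)) = 1/(244 + (-112*(-8 - 3) - 140)) = 1/(244 + (-112*(-11) - 140)) = 1/(244 + (1232 - 140)) = 1/(244 + 1092) = 1/1336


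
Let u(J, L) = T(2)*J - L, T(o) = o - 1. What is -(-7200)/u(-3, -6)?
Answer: 2400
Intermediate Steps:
T(o) = -1 + o
u(J, L) = J - L (u(J, L) = (-1 + 2)*J - L = 1*J - L = J - L)
-(-7200)/u(-3, -6) = -(-7200)/(-3 - 1*(-6)) = -(-7200)/(-3 + 6) = -(-7200)/3 = -200*(-12) = 2400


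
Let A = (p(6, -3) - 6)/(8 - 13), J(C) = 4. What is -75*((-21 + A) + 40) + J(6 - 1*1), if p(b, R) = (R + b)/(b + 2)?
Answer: -12043/8 ≈ -1505.4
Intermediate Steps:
p(b, R) = (R + b)/(2 + b)
A = 9/8 (A = ((-3 + 6)/(2 + 6) - 6)/(8 - 13) = (3/8 - 6)/(-5) = ((⅛)*3 - 6)*(-⅕) = (3/8 - 6)*(-⅕) = -45/8*(-⅕) = 9/8 ≈ 1.1250)
-75*((-21 + A) + 40) + J(6 - 1*1) = -75*((-21 + 9/8) + 40) + 4 = -75*(-159/8 + 40) + 4 = -75*161/8 + 4 = -12075/8 + 4 = -12043/8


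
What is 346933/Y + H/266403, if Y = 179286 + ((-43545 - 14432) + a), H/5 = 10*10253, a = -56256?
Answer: 125773412449/17330314359 ≈ 7.2574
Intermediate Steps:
H = 512650 (H = 5*(10*10253) = 5*102530 = 512650)
Y = 65053 (Y = 179286 + ((-43545 - 14432) - 56256) = 179286 + (-57977 - 56256) = 179286 - 114233 = 65053)
346933/Y + H/266403 = 346933/65053 + 512650/266403 = 125773412449/17330314359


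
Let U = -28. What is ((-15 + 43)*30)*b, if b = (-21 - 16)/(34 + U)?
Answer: -5180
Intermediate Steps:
b = -37/6 (b = (-21 - 16)/(34 - 28) = -37/6 ≈ -6.1667)
((-15 + 43)*30)*b = ((-15 + 43)*30)*(-37/6) = (28*30)*(-37/6) = 840*(-37/6) = -5180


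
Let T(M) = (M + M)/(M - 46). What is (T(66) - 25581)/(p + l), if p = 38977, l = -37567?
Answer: -21312/1175 ≈ -18.138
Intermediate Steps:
T(M) = 2*M/(-46 + M) (T(M) = (2*M)/(-46 + M) = 2*M/(-46 + M))
(T(66) - 25581)/(p + l) = (2*66/(-46 + 66) - 25581)/(38977 - 37567) = (2*66/20 - 25581)/1410 = (2*66*(1/20) - 25581)*(1/1410) = (33/5 - 25581)*(1/1410) = -127872/5*1/1410 = -21312/1175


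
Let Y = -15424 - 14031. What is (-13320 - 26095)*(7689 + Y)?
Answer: 857906890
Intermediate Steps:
Y = -29455
(-13320 - 26095)*(7689 + Y) = (-13320 - 26095)*(7689 - 29455) = -39415*(-21766) = 857906890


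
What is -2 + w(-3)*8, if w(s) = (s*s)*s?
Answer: -218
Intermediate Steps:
w(s) = s³ (w(s) = s²*s = s³)
-2 + w(-3)*8 = -2 + (-3)³*8 = -2 - 27*8 = -2 - 216 = -218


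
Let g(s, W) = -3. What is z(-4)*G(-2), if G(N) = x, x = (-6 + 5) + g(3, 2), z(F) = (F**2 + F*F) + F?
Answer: -112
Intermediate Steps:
z(F) = F + 2*F**2 (z(F) = (F**2 + F**2) + F = 2*F**2 + F = F + 2*F**2)
x = -4 (x = (-6 + 5) - 3 = -1 - 3 = -4)
G(N) = -4
z(-4)*G(-2) = -4*(1 + 2*(-4))*(-4) = -4*(1 - 8)*(-4) = -4*(-7)*(-4) = 28*(-4) = -112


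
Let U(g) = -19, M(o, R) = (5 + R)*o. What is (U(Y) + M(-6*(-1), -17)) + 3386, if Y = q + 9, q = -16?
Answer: 3295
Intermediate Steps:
M(o, R) = o*(5 + R)
Y = -7 (Y = -16 + 9 = -7)
(U(Y) + M(-6*(-1), -17)) + 3386 = (-19 + (-6*(-1))*(5 - 17)) + 3386 = (-19 + 6*(-12)) + 3386 = (-19 - 72) + 3386 = -91 + 3386 = 3295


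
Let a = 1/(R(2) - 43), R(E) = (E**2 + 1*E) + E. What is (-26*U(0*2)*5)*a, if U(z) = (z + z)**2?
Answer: 0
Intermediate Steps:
U(z) = 4*z**2 (U(z) = (2*z)**2 = 4*z**2)
R(E) = E**2 + 2*E (R(E) = (E**2 + E) + E = (E + E**2) + E = E**2 + 2*E)
a = -1/35 (a = 1/(2*(2 + 2) - 43) = 1/(2*4 - 43) = 1/(8 - 43) = 1/(-35) = -1/35 ≈ -0.028571)
(-26*U(0*2)*5)*a = -26*4*(0*2)**2*5*(-1/35) = -26*4*0**2*5*(-1/35) = -26*4*0*5*(-1/35) = -0*5*(-1/35) = -26*0*(-1/35) = 0*(-1/35) = 0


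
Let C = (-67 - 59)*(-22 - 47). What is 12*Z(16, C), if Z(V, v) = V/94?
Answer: 96/47 ≈ 2.0426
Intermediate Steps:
C = 8694 (C = -126*(-69) = 8694)
Z(V, v) = V/94 (Z(V, v) = V*(1/94) = V/94)
12*Z(16, C) = 12*((1/94)*16) = 12*(8/47) = 96/47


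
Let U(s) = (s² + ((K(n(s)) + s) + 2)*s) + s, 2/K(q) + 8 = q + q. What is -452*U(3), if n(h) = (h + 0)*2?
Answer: -12882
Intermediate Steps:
n(h) = 2*h (n(h) = h*2 = 2*h)
K(q) = 2/(-8 + 2*q) (K(q) = 2/(-8 + (q + q)) = 2/(-8 + 2*q))
U(s) = s + s² + s*(2 + s + 1/(-4 + 2*s)) (U(s) = (s² + ((1/(-4 + 2*s) + s) + 2)*s) + s = (s² + ((s + 1/(-4 + 2*s)) + 2)*s) + s = (s² + (2 + s + 1/(-4 + 2*s))*s) + s = (s² + s*(2 + s + 1/(-4 + 2*s))) + s = s + s² + s*(2 + s + 1/(-4 + 2*s)))
-452*U(3) = -226*3*(-11 - 2*3 + 4*3²)/(-2 + 3) = -226*3*(-11 - 6 + 4*9)/1 = -226*3*(-11 - 6 + 36) = -226*3*19 = -452*57/2 = -12882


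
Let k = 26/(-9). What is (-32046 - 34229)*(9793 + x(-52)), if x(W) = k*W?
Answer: -5930883475/9 ≈ -6.5899e+8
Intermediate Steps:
k = -26/9 (k = 26*(-1/9) = -26/9 ≈ -2.8889)
x(W) = -26*W/9
(-32046 - 34229)*(9793 + x(-52)) = (-32046 - 34229)*(9793 - 26/9*(-52)) = -66275*(9793 + 1352/9) = -66275*89489/9 = -5930883475/9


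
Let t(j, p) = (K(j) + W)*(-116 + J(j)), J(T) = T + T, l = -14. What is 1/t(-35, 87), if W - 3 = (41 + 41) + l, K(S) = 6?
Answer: -1/14322 ≈ -6.9823e-5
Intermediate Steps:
J(T) = 2*T
W = 71 (W = 3 + ((41 + 41) - 14) = 3 + (82 - 14) = 3 + 68 = 71)
t(j, p) = -8932 + 154*j (t(j, p) = (6 + 71)*(-116 + 2*j) = 77*(-116 + 2*j) = -8932 + 154*j)
1/t(-35, 87) = 1/(-8932 + 154*(-35)) = 1/(-8932 - 5390) = 1/(-14322) = -1/14322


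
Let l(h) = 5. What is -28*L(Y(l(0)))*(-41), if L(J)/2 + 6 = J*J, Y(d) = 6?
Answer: 68880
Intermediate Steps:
L(J) = -12 + 2*J² (L(J) = -12 + 2*(J*J) = -12 + 2*J²)
-28*L(Y(l(0)))*(-41) = -28*(-12 + 2*6²)*(-41) = -28*(-12 + 2*36)*(-41) = -28*(-12 + 72)*(-41) = -28*60*(-41) = -1680*(-41) = 68880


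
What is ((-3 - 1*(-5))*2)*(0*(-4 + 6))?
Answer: 0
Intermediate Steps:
((-3 - 1*(-5))*2)*(0*(-4 + 6)) = ((-3 + 5)*2)*(0*2) = (2*2)*0 = 4*0 = 0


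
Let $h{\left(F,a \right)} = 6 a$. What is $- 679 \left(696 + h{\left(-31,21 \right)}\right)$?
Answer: $-558138$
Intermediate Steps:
$- 679 \left(696 + h{\left(-31,21 \right)}\right) = - 679 \left(696 + 6 \cdot 21\right) = - 679 \left(696 + 126\right) = \left(-679\right) 822 = -558138$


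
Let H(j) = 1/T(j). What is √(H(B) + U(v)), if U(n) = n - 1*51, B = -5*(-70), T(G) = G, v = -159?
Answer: I*√1028986/70 ≈ 14.491*I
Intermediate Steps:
B = 350
U(n) = -51 + n (U(n) = n - 51 = -51 + n)
H(j) = 1/j
√(H(B) + U(v)) = √(1/350 + (-51 - 159)) = √(1/350 - 210) = √(-73499/350) = I*√1028986/70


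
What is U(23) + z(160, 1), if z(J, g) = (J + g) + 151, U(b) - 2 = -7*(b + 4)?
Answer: 125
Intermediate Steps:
U(b) = -26 - 7*b (U(b) = 2 - 7*(b + 4) = 2 - 7*(4 + b) = 2 + (-28 - 7*b) = -26 - 7*b)
z(J, g) = 151 + J + g
U(23) + z(160, 1) = (-26 - 7*23) + (151 + 160 + 1) = (-26 - 161) + 312 = -187 + 312 = 125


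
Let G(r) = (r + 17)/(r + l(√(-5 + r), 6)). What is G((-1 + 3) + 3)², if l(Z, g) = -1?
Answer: 121/4 ≈ 30.250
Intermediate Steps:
G(r) = (17 + r)/(-1 + r) (G(r) = (r + 17)/(r - 1) = (17 + r)/(-1 + r))
G((-1 + 3) + 3)² = ((17 + ((-1 + 3) + 3))/(-1 + ((-1 + 3) + 3)))² = ((17 + (2 + 3))/(-1 + (2 + 3)))² = ((17 + 5)/(-1 + 5))² = (22/4)² = ((¼)*22)² = (11/2)² = 121/4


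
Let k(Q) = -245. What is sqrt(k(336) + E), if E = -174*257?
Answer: I*sqrt(44963) ≈ 212.04*I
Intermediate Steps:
E = -44718
sqrt(k(336) + E) = sqrt(-245 - 44718) = sqrt(-44963) = I*sqrt(44963)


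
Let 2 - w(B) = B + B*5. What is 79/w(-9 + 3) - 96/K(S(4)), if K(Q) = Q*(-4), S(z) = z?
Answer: 307/38 ≈ 8.0789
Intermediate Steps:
K(Q) = -4*Q
w(B) = 2 - 6*B (w(B) = 2 - (B + B*5) = 2 - (B + 5*B) = 2 - 6*B)
79/w(-9 + 3) - 96/K(S(4)) = 79/(2 - 6*(-9 + 3)) - 96/((-4*4)) = 79/(2 - 6*(-6)) - 96/(-16) = 79/(2 + 36) - 96*(-1/16) = 79/38 + 6 = 307/38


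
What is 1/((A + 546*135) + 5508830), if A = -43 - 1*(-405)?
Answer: 1/5582902 ≈ 1.7912e-7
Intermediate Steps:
A = 362 (A = -43 + 405 = 362)
1/((A + 546*135) + 5508830) = 1/((362 + 546*135) + 5508830) = 1/((362 + 73710) + 5508830) = 1/(74072 + 5508830) = 1/5582902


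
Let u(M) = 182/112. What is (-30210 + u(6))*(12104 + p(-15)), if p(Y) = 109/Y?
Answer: -43850718817/120 ≈ -3.6542e+8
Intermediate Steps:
u(M) = 13/8 (u(M) = 182*(1/112) = 13/8)
(-30210 + u(6))*(12104 + p(-15)) = (-30210 + 13/8)*(12104 + 109/(-15)) = -241667*(12104 + 109*(-1/15))/8 = -241667*(12104 - 109/15)/8 = -241667/8*181451/15 = -43850718817/120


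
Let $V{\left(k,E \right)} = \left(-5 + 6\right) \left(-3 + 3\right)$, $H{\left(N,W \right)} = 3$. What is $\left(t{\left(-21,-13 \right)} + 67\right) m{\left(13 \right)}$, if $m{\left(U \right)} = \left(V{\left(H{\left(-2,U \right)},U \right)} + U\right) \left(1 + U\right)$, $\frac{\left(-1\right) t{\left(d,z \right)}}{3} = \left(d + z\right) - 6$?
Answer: $34034$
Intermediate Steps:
$t{\left(d,z \right)} = 18 - 3 d - 3 z$ ($t{\left(d,z \right)} = - 3 \left(\left(d + z\right) - 6\right) = - 3 \left(-6 + d + z\right) = 18 - 3 d - 3 z$)
$V{\left(k,E \right)} = 0$ ($V{\left(k,E \right)} = 1 \cdot 0 = 0$)
$m{\left(U \right)} = U \left(1 + U\right)$ ($m{\left(U \right)} = \left(0 + U\right) \left(1 + U\right) = U \left(1 + U\right)$)
$\left(t{\left(-21,-13 \right)} + 67\right) m{\left(13 \right)} = \left(\left(18 - -63 - -39\right) + 67\right) 13 \left(1 + 13\right) = \left(\left(18 + 63 + 39\right) + 67\right) 13 \cdot 14 = \left(120 + 67\right) 182 = 187 \cdot 182 = 34034$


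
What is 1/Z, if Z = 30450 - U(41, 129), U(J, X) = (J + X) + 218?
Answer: 1/30062 ≈ 3.3265e-5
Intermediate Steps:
U(J, X) = 218 + J + X
Z = 30062 (Z = 30450 - (218 + 41 + 129) = 30450 - 1*388 = 30450 - 388 = 30062)
1/Z = 1/30062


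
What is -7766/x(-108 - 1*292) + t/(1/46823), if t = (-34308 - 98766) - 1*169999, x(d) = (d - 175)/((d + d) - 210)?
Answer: -1631942082817/115 ≈ -1.4191e+10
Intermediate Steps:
x(d) = (-175 + d)/(-210 + 2*d) (x(d) = (-175 + d)/(2*d - 210) = (-175 + d)/(-210 + 2*d))
t = -303073 (t = -133074 - 169999 = -303073)
-7766/x(-108 - 1*292) + t/(1/46823) = -7766*2*(-105 + (-108 - 1*292))/(-175 + (-108 - 1*292)) - 303073/(1/46823) = -7766*2*(-105 + (-108 - 292))/(-175 + (-108 - 292)) - 303073/1/46823 = -7766*2*(-105 - 400)/(-175 - 400) - 303073*46823 = -7766/((½)*(-575)/(-505)) - 14190787079 = -7766/((½)*(-1/505)*(-575)) - 14190787079 = -7766/115/202 - 14190787079 = -7766*202/115 - 14190787079 = -1568732/115 - 14190787079 = -1631942082817/115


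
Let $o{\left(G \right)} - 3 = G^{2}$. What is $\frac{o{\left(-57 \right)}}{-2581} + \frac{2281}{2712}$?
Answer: $- \frac{2932163}{6999672} \approx -0.4189$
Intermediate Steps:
$o{\left(G \right)} = 3 + G^{2}$
$\frac{o{\left(-57 \right)}}{-2581} + \frac{2281}{2712} = \frac{3 + \left(-57\right)^{2}}{-2581} + \frac{2281}{2712} = \left(3 + 3249\right) \left(- \frac{1}{2581}\right) + 2281 \cdot \frac{1}{2712} = 3252 \left(- \frac{1}{2581}\right) + \frac{2281}{2712} = - \frac{3252}{2581} + \frac{2281}{2712} = - \frac{2932163}{6999672}$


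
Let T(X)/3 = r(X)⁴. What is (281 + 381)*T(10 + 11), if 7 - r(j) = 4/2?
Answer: 1241250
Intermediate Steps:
r(j) = 5 (r(j) = 7 - 4/2 = 7 - 1*2 = 7 - 2 = 5)
T(X) = 1875 (T(X) = 3*5⁴ = 3*625 = 1875)
(281 + 381)*T(10 + 11) = (281 + 381)*1875 = 662*1875 = 1241250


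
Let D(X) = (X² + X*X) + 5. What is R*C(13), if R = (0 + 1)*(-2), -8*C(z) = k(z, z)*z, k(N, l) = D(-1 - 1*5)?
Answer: 1001/4 ≈ 250.25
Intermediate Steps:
D(X) = 5 + 2*X² (D(X) = (X² + X²) + 5 = 2*X² + 5 = 5 + 2*X²)
k(N, l) = 77 (k(N, l) = 5 + 2*(-1 - 1*5)² = 5 + 2*(-1 - 5)² = 5 + 2*(-6)² = 5 + 2*36 = 5 + 72 = 77)
C(z) = -77*z/8
R = -2 (R = 1*(-2) = -2)
R*C(13) = -(-77)*13/4 = -2*(-1001/8) = 1001/4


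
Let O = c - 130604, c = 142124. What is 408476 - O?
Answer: 396956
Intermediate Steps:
O = 11520 (O = 142124 - 130604 = 11520)
408476 - O = 408476 - 1*11520 = 408476 - 11520 = 396956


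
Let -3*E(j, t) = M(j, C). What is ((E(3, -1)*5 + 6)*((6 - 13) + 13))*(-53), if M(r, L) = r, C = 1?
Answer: -318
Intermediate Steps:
E(j, t) = -j/3
((E(3, -1)*5 + 6)*((6 - 13) + 13))*(-53) = ((-⅓*3*5 + 6)*((6 - 13) + 13))*(-53) = ((-1*5 + 6)*(-7 + 13))*(-53) = ((-5 + 6)*6)*(-53) = (1*6)*(-53) = 6*(-53) = -318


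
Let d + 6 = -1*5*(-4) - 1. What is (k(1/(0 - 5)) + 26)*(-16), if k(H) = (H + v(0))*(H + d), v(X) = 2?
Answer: -19616/25 ≈ -784.64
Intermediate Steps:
d = 13 (d = -6 + (-1*5*(-4) - 1) = -6 + (-5*(-4) - 1) = -6 + (20 - 1) = -6 + 19 = 13)
k(H) = (2 + H)*(13 + H) (k(H) = (H + 2)*(H + 13) = (2 + H)*(13 + H))
(k(1/(0 - 5)) + 26)*(-16) = ((26 + (1/(0 - 5))² + 15/(0 - 5)) + 26)*(-16) = ((26 + (1/(-5))² + 15/(-5)) + 26)*(-16) = ((26 + (-⅕)² + 15*(-⅕)) + 26)*(-16) = ((26 + 1/25 - 3) + 26)*(-16) = (576/25 + 26)*(-16) = (1226/25)*(-16) = -19616/25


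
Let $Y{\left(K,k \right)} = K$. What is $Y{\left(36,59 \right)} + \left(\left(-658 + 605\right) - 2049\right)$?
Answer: $-2066$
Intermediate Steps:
$Y{\left(36,59 \right)} + \left(\left(-658 + 605\right) - 2049\right) = 36 + \left(\left(-658 + 605\right) - 2049\right) = 36 - 2102 = -2066$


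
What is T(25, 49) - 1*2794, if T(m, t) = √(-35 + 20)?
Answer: -2794 + I*√15 ≈ -2794.0 + 3.873*I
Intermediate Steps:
T(m, t) = I*√15 (T(m, t) = √(-15) = I*√15)
T(25, 49) - 1*2794 = I*√15 - 1*2794 = I*√15 - 2794 = -2794 + I*√15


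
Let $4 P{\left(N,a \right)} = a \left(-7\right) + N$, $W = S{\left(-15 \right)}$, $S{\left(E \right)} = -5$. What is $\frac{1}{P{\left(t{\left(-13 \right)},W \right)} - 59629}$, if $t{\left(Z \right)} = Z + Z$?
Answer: $- \frac{4}{238507} \approx -1.6771 \cdot 10^{-5}$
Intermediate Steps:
$t{\left(Z \right)} = 2 Z$
$W = -5$
$P{\left(N,a \right)} = - \frac{7 a}{4} + \frac{N}{4}$ ($P{\left(N,a \right)} = \frac{a \left(-7\right) + N}{4} = \frac{- 7 a + N}{4} = \frac{N - 7 a}{4} = - \frac{7 a}{4} + \frac{N}{4}$)
$\frac{1}{P{\left(t{\left(-13 \right)},W \right)} - 59629} = \frac{1}{\left(\left(- \frac{7}{4}\right) \left(-5\right) + \frac{2 \left(-13\right)}{4}\right) - 59629} = \frac{1}{\left(\frac{35}{4} + \frac{1}{4} \left(-26\right)\right) - 59629} = \frac{1}{\left(\frac{35}{4} - \frac{13}{2}\right) - 59629} = \frac{1}{\frac{9}{4} - 59629} = \frac{1}{- \frac{238507}{4}} = - \frac{4}{238507}$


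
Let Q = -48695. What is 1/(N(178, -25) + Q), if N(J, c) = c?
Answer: -1/48720 ≈ -2.0525e-5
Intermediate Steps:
1/(N(178, -25) + Q) = 1/(-25 - 48695) = 1/(-48720) = -1/48720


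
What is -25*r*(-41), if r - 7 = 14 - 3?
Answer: 18450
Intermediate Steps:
r = 18 (r = 7 + (14 - 3) = 7 + 11 = 18)
-25*r*(-41) = -25*18*(-41) = -450*(-41) = 18450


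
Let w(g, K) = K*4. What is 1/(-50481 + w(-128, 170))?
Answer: -1/49801 ≈ -2.0080e-5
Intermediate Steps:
w(g, K) = 4*K
1/(-50481 + w(-128, 170)) = 1/(-50481 + 4*170) = 1/(-50481 + 680) = 1/(-49801) = -1/49801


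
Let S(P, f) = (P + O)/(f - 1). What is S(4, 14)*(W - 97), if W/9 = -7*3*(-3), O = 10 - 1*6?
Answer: 3760/13 ≈ 289.23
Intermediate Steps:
O = 4 (O = 10 - 6 = 4)
W = 567 (W = 9*(-7*3*(-3)) = 9*(-21*(-3)) = 9*63 = 567)
S(P, f) = (4 + P)/(-1 + f) (S(P, f) = (P + 4)/(f - 1) = (4 + P)/(-1 + f))
S(4, 14)*(W - 97) = ((4 + 4)/(-1 + 14))*(567 - 97) = (8/13)*470 = 3760/13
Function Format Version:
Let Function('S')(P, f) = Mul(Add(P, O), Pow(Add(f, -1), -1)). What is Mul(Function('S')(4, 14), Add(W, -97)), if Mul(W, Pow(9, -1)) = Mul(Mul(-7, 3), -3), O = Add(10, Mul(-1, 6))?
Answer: Rational(3760, 13) ≈ 289.23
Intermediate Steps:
O = 4 (O = Add(10, -6) = 4)
W = 567 (W = Mul(9, Mul(Mul(-7, 3), -3)) = Mul(9, Mul(-21, -3)) = Mul(9, 63) = 567)
Function('S')(P, f) = Mul(Pow(Add(-1, f), -1), Add(4, P)) (Function('S')(P, f) = Mul(Add(P, 4), Pow(Add(f, -1), -1)) = Mul(Add(4, P), Pow(Add(-1, f), -1)) = Mul(Pow(Add(-1, f), -1), Add(4, P)))
Mul(Function('S')(4, 14), Add(W, -97)) = Mul(Mul(Pow(Add(-1, 14), -1), Add(4, 4)), Add(567, -97)) = Mul(Mul(Pow(13, -1), 8), 470) = Mul(Mul(Rational(1, 13), 8), 470) = Mul(Rational(8, 13), 470) = Rational(3760, 13)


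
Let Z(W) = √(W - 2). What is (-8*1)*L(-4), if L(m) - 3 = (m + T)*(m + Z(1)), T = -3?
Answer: -248 + 56*I ≈ -248.0 + 56.0*I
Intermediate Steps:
Z(W) = √(-2 + W)
L(m) = 3 + (-3 + m)*(I + m) (L(m) = 3 + (m - 3)*(m + √(-2 + 1)) = 3 + (-3 + m)*(m + √(-1)) = 3 + (-3 + m)*(m + I) = 3 + (-3 + m)*(I + m))
(-8*1)*L(-4) = (-8*1)*(3 + (-4)² - 3*I - 4*(-3 + I)) = -8*(3 + 16 - 3*I + (12 - 4*I)) = -8*(31 - 7*I) = -248 + 56*I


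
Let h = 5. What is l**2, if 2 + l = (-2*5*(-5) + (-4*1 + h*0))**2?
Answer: 4468996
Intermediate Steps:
l = 2114 (l = -2 + (-2*5*(-5) + (-4*1 + 5*0))**2 = -2 + (-10*(-5) + (-4 + 0))**2 = -2 + (50 - 4)**2 = -2 + 46**2 = -2 + 2116 = 2114)
l**2 = 2114**2 = 4468996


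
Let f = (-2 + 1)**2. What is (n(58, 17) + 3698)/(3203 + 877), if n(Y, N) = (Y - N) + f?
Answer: 11/12 ≈ 0.91667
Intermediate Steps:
f = 1 (f = (-1)**2 = 1)
n(Y, N) = 1 + Y - N (n(Y, N) = (Y - N) + 1 = 1 + Y - N)
(n(58, 17) + 3698)/(3203 + 877) = ((1 + 58 - 1*17) + 3698)/(3203 + 877) = ((1 + 58 - 17) + 3698)/4080 = (42 + 3698)*(1/4080) = 3740*(1/4080) = 11/12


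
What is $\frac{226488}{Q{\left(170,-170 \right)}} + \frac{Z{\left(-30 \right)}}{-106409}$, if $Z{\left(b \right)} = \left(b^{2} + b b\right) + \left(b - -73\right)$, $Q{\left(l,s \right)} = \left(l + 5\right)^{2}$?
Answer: $\frac{247875461}{33595625} \approx 7.3782$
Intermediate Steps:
$Q{\left(l,s \right)} = \left(5 + l\right)^{2}$
$Z{\left(b \right)} = 73 + b + 2 b^{2}$ ($Z{\left(b \right)} = \left(b^{2} + b^{2}\right) + \left(b + 73\right) = 2 b^{2} + \left(73 + b\right) = 73 + b + 2 b^{2}$)
$\frac{226488}{Q{\left(170,-170 \right)}} + \frac{Z{\left(-30 \right)}}{-106409} = \frac{226488}{\left(5 + 170\right)^{2}} + \frac{73 - 30 + 2 \left(-30\right)^{2}}{-106409} = \frac{226488}{175^{2}} + \left(73 - 30 + 2 \cdot 900\right) \left(- \frac{1}{106409}\right) = \frac{226488}{30625} + \left(73 - 30 + 1800\right) \left(- \frac{1}{106409}\right) = 226488 \cdot \frac{1}{30625} + 1843 \left(- \frac{1}{106409}\right) = \frac{226488}{30625} - \frac{19}{1097} = \frac{247875461}{33595625}$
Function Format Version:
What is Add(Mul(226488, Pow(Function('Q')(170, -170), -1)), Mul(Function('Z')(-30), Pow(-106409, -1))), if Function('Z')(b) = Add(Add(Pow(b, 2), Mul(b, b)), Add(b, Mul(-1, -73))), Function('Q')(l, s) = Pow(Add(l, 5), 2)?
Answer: Rational(247875461, 33595625) ≈ 7.3782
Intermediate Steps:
Function('Q')(l, s) = Pow(Add(5, l), 2)
Function('Z')(b) = Add(73, b, Mul(2, Pow(b, 2))) (Function('Z')(b) = Add(Add(Pow(b, 2), Pow(b, 2)), Add(b, 73)) = Add(Mul(2, Pow(b, 2)), Add(73, b)) = Add(73, b, Mul(2, Pow(b, 2))))
Add(Mul(226488, Pow(Function('Q')(170, -170), -1)), Mul(Function('Z')(-30), Pow(-106409, -1))) = Add(Mul(226488, Pow(Pow(Add(5, 170), 2), -1)), Mul(Add(73, -30, Mul(2, Pow(-30, 2))), Pow(-106409, -1))) = Add(Mul(226488, Pow(Pow(175, 2), -1)), Mul(Add(73, -30, Mul(2, 900)), Rational(-1, 106409))) = Add(Mul(226488, Pow(30625, -1)), Mul(Add(73, -30, 1800), Rational(-1, 106409))) = Add(Mul(226488, Rational(1, 30625)), Mul(1843, Rational(-1, 106409))) = Add(Rational(226488, 30625), Rational(-19, 1097)) = Rational(247875461, 33595625)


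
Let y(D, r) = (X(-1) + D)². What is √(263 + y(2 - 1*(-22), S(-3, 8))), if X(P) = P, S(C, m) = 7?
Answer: 6*√22 ≈ 28.142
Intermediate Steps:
y(D, r) = (-1 + D)²
√(263 + y(2 - 1*(-22), S(-3, 8))) = √(263 + (-1 + (2 - 1*(-22)))²) = √(263 + (-1 + (2 + 22))²) = √(263 + (-1 + 24)²) = √(263 + 23²) = √(263 + 529) = √792 = 6*√22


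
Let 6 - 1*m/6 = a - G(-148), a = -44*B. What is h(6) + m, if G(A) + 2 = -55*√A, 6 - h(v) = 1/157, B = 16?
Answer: 667877/157 - 660*I*√37 ≈ 4254.0 - 4014.6*I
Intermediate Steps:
h(v) = 941/157 (h(v) = 6 - 1/157 = 941/157)
G(A) = -2 - 55*√A
a = -704 (a = -44*16 = -704)
m = 4248 - 660*I*√37 (m = 36 - 6*(-704 - (-2 - 110*I*√37)) = 36 - 6*(-704 + (2 + 110*I*√37)) = 36 - 6*(-702 + 110*I*√37) = 36 + (4212 - 660*I*√37) = 4248 - 660*I*√37 ≈ 4248.0 - 4014.6*I)
h(6) + m = 941/157 + (4248 - 660*I*√37) = 667877/157 - 660*I*√37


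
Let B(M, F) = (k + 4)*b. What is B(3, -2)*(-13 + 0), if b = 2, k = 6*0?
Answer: -104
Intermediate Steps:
k = 0
B(M, F) = 8 (B(M, F) = (0 + 4)*2 = 4*2 = 8)
B(3, -2)*(-13 + 0) = 8*(-13 + 0) = 8*(-13) = -104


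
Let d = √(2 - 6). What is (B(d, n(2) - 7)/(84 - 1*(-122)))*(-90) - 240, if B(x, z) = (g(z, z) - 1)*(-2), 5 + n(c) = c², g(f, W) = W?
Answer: -25530/103 ≈ -247.86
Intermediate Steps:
n(c) = -5 + c²
d = 2*I (d = √(-4) = 2*I ≈ 2.0*I)
B(x, z) = 2 - 2*z (B(x, z) = (z - 1)*(-2) = (-1 + z)*(-2) = 2 - 2*z)
(B(d, n(2) - 7)/(84 - 1*(-122)))*(-90) - 240 = ((2 - 2*((-5 + 2²) - 7))/(84 - 1*(-122)))*(-90) - 240 = ((2 - 2*((-5 + 4) - 7))/(84 + 122))*(-90) - 240 = ((2 - 2*(-1 - 7))/206)*(-90) - 240 = ((2 - 2*(-8))*(1/206))*(-90) - 240 = ((2 + 16)*(1/206))*(-90) - 240 = (18*(1/206))*(-90) - 240 = (9/103)*(-90) - 240 = -810/103 - 240 = -25530/103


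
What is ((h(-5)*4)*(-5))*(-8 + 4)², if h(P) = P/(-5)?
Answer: -320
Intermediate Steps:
h(P) = -P/5 (h(P) = P*(-⅕) = -P/5)
((h(-5)*4)*(-5))*(-8 + 4)² = ((-⅕*(-5)*4)*(-5))*(-8 + 4)² = ((1*4)*(-5))*(-4)² = (4*(-5))*16 = -20*16 = -320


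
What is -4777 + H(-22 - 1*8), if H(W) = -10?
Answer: -4787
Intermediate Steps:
-4777 + H(-22 - 1*8) = -4777 - 10 = -4787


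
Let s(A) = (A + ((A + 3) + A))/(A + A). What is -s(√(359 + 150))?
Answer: -3/2 - 3*√509/1018 ≈ -1.5665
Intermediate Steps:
s(A) = (3 + 3*A)/(2*A) (s(A) = (A + ((3 + A) + A))/((2*A)) = (A + (3 + 2*A))*(1/(2*A)) = (3 + 3*A)*(1/(2*A)) = (3 + 3*A)/(2*A))
-s(√(359 + 150)) = -3*(1 + √(359 + 150))/(2*(√(359 + 150))) = -3*(1 + √509)/(2*(√509)) = -3*√509/509*(1 + √509)/2 = -3*√509*(1 + √509)/1018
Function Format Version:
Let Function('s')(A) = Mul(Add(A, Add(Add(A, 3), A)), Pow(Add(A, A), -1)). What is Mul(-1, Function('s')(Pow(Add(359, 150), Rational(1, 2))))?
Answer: Add(Rational(-3, 2), Mul(Rational(-3, 1018), Pow(509, Rational(1, 2)))) ≈ -1.5665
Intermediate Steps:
Function('s')(A) = Mul(Rational(1, 2), Pow(A, -1), Add(3, Mul(3, A))) (Function('s')(A) = Mul(Add(A, Add(Add(3, A), A)), Pow(Mul(2, A), -1)) = Mul(Add(A, Add(3, Mul(2, A))), Mul(Rational(1, 2), Pow(A, -1))) = Mul(Add(3, Mul(3, A)), Mul(Rational(1, 2), Pow(A, -1))) = Mul(Rational(1, 2), Pow(A, -1), Add(3, Mul(3, A))))
Mul(-1, Function('s')(Pow(Add(359, 150), Rational(1, 2)))) = Mul(-1, Mul(Rational(3, 2), Pow(Pow(Add(359, 150), Rational(1, 2)), -1), Add(1, Pow(Add(359, 150), Rational(1, 2))))) = Mul(-1, Mul(Rational(3, 2), Pow(Pow(509, Rational(1, 2)), -1), Add(1, Pow(509, Rational(1, 2))))) = Mul(-1, Mul(Rational(3, 2), Mul(Rational(1, 509), Pow(509, Rational(1, 2))), Add(1, Pow(509, Rational(1, 2))))) = Mul(-1, Mul(Rational(3, 1018), Pow(509, Rational(1, 2)), Add(1, Pow(509, Rational(1, 2))))) = Mul(Rational(-3, 1018), Pow(509, Rational(1, 2)), Add(1, Pow(509, Rational(1, 2))))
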